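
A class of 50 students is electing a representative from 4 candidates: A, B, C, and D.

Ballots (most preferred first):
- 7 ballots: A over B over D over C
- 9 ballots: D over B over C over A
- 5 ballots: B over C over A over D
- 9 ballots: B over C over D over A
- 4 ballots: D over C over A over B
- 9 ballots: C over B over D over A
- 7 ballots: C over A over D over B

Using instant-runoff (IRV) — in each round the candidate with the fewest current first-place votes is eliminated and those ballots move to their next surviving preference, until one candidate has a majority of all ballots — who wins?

Round 1: A 7, B 14, C 16, D 13. A eliminated.
Round 2: B 21, C 16, D 13. D eliminated.
Round 3: B 30, C 20. B has a majority (≥26).

B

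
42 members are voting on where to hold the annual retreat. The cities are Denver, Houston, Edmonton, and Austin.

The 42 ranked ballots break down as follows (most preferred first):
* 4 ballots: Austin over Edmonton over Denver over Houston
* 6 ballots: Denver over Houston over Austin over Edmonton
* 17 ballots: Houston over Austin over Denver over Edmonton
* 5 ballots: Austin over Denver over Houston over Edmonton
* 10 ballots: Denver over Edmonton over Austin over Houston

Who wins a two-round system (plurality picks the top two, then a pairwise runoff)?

Round 1 first-place votes: Denver 16, Houston 17, Edmonton 0, Austin 9. Houston and Denver advance.
Runoff: Houston is ranked above Denver on 17 ballots, Denver above Houston on 25.

Denver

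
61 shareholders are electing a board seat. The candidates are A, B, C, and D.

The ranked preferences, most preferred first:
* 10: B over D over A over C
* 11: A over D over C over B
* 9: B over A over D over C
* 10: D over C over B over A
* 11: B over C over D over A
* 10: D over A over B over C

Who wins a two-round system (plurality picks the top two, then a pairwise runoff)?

D

Round 1 first-place votes: A 11, B 30, C 0, D 20. B and D advance.
Runoff: B is ranked above D on 30 ballots, D above B on 31.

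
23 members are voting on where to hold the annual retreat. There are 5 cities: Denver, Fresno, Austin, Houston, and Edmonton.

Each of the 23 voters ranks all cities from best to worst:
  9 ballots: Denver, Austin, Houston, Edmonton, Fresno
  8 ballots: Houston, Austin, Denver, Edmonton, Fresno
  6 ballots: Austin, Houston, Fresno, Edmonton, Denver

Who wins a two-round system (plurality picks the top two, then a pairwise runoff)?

Round 1 first-place votes: Denver 9, Fresno 0, Austin 6, Houston 8, Edmonton 0. Denver and Houston advance.
Runoff: Denver is ranked above Houston on 9 ballots, Houston above Denver on 14.

Houston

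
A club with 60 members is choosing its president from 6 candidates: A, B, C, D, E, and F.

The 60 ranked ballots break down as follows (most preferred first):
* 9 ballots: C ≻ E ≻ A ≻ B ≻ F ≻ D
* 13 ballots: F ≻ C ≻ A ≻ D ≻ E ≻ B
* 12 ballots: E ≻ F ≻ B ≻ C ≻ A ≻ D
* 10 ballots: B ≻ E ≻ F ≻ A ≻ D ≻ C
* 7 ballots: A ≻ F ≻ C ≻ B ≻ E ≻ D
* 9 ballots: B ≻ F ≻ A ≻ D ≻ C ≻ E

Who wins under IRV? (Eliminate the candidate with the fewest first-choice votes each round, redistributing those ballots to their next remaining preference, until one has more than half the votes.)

E

Round 1: A 7, B 19, C 9, D 0, E 12, F 13. D eliminated.
Round 2: A 7, B 19, C 9, E 12, F 13. A eliminated.
Round 3: B 19, C 9, E 12, F 20. C eliminated.
Round 4: B 19, E 21, F 20. B eliminated.
Round 5: E 31, F 29. E has a majority (≥31).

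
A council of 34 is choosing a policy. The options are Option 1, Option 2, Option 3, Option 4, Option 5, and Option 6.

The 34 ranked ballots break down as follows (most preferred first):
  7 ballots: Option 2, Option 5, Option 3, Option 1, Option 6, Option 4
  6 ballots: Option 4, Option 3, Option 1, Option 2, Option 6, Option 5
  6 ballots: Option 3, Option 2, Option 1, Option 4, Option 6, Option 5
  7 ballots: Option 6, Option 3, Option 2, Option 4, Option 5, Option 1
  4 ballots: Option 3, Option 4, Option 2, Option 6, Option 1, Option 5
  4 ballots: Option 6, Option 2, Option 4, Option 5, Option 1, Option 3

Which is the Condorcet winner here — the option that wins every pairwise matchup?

Option 3 vs Option 1: 30–4
Option 3 vs Option 2: 23–11
Option 3 vs Option 4: 24–10
Option 3 vs Option 5: 23–11
Option 3 vs Option 6: 23–11
Option 3 beats every other option.

Option 3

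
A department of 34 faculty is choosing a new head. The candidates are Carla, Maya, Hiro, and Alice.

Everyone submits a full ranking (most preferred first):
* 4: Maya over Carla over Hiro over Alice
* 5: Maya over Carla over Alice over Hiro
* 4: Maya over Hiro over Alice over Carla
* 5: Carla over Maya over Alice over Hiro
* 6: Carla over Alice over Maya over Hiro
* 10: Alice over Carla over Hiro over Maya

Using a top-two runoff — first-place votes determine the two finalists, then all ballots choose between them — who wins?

Round 1 first-place votes: Carla 11, Maya 13, Hiro 0, Alice 10. Maya and Carla advance.
Runoff: Maya is ranked above Carla on 13 ballots, Carla above Maya on 21.

Carla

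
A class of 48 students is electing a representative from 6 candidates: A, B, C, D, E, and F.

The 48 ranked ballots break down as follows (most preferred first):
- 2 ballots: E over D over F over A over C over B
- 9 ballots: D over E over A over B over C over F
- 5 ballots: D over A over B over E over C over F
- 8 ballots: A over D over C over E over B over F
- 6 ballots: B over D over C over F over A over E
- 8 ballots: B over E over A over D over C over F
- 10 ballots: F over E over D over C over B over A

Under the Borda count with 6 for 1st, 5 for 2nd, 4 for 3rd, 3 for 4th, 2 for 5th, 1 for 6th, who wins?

D

A: 2×3 + 9×4 + 5×5 + 8×6 + 6×2 + 8×4 + 10×1 = 169
B: 2×1 + 9×3 + 5×4 + 8×2 + 6×6 + 8×6 + 10×2 = 169
C: 2×2 + 9×2 + 5×2 + 8×4 + 6×4 + 8×2 + 10×3 = 134
D: 2×5 + 9×6 + 5×6 + 8×5 + 6×5 + 8×3 + 10×4 = 228
E: 2×6 + 9×5 + 5×3 + 8×3 + 6×1 + 8×5 + 10×5 = 192
F: 2×4 + 9×1 + 5×1 + 8×1 + 6×3 + 8×1 + 10×6 = 116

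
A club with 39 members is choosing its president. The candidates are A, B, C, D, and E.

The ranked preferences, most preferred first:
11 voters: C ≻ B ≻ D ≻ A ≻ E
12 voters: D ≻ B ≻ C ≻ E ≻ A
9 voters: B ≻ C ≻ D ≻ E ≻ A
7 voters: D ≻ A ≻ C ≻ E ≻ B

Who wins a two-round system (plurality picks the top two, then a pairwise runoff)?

Round 1 first-place votes: A 0, B 9, C 11, D 19, E 0. D and C advance.
Runoff: D is ranked above C on 19 ballots, C above D on 20.

C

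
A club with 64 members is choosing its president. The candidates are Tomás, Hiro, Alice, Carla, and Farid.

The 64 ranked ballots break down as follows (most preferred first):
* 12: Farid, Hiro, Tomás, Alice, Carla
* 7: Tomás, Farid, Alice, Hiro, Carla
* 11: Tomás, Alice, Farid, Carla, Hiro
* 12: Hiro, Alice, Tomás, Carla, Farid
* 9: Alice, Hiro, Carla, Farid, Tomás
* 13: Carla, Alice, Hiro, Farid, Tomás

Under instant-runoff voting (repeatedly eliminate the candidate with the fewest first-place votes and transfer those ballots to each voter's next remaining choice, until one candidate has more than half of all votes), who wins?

Round 1: Tomás 18, Hiro 12, Alice 9, Carla 13, Farid 12. Alice eliminated.
Round 2: Tomás 18, Hiro 21, Carla 13, Farid 12. Farid eliminated.
Round 3: Tomás 18, Hiro 33, Carla 13. Hiro has a majority (≥33).

Hiro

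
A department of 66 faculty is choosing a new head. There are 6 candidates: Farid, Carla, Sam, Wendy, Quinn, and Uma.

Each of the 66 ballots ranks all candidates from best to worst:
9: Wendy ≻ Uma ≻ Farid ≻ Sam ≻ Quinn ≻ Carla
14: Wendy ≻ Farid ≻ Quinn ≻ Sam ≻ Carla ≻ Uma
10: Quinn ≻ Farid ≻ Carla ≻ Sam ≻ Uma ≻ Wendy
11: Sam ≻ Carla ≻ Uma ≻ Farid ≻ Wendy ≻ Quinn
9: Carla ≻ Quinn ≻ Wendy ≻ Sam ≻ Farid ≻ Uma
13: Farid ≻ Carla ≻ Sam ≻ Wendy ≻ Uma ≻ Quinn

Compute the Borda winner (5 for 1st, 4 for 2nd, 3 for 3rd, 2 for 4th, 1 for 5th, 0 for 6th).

Farid: 9×3 + 14×4 + 10×4 + 11×2 + 9×1 + 13×5 = 219
Carla: 9×0 + 14×1 + 10×3 + 11×4 + 9×5 + 13×4 = 185
Sam: 9×2 + 14×2 + 10×2 + 11×5 + 9×2 + 13×3 = 178
Wendy: 9×5 + 14×5 + 10×0 + 11×1 + 9×3 + 13×2 = 179
Quinn: 9×1 + 14×3 + 10×5 + 11×0 + 9×4 + 13×0 = 137
Uma: 9×4 + 14×0 + 10×1 + 11×3 + 9×0 + 13×1 = 92

Farid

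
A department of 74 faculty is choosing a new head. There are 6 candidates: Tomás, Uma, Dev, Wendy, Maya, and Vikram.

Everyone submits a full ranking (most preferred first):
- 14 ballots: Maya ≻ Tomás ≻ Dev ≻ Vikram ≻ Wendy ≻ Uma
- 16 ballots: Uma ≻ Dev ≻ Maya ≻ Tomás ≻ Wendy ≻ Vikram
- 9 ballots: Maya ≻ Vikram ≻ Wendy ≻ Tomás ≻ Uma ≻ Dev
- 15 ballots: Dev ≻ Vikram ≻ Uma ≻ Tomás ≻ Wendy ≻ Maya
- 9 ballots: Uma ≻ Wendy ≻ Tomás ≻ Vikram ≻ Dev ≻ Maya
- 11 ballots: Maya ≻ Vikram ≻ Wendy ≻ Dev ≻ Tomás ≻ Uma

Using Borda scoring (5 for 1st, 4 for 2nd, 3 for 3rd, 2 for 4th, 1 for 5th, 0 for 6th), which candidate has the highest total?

Tomás: 14×4 + 16×2 + 9×2 + 15×2 + 9×3 + 11×1 = 174
Uma: 14×0 + 16×5 + 9×1 + 15×3 + 9×5 + 11×0 = 179
Dev: 14×3 + 16×4 + 9×0 + 15×5 + 9×1 + 11×2 = 212
Wendy: 14×1 + 16×1 + 9×3 + 15×1 + 9×4 + 11×3 = 141
Maya: 14×5 + 16×3 + 9×5 + 15×0 + 9×0 + 11×5 = 218
Vikram: 14×2 + 16×0 + 9×4 + 15×4 + 9×2 + 11×4 = 186

Maya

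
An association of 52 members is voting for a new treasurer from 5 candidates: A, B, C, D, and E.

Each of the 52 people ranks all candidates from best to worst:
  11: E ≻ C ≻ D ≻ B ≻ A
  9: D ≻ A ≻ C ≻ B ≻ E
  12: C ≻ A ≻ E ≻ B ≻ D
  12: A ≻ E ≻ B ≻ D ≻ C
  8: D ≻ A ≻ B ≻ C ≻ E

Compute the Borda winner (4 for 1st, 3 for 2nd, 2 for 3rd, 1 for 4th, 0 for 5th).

A: 11×0 + 9×3 + 12×3 + 12×4 + 8×3 = 135
B: 11×1 + 9×1 + 12×1 + 12×2 + 8×2 = 72
C: 11×3 + 9×2 + 12×4 + 12×0 + 8×1 = 107
D: 11×2 + 9×4 + 12×0 + 12×1 + 8×4 = 102
E: 11×4 + 9×0 + 12×2 + 12×3 + 8×0 = 104

A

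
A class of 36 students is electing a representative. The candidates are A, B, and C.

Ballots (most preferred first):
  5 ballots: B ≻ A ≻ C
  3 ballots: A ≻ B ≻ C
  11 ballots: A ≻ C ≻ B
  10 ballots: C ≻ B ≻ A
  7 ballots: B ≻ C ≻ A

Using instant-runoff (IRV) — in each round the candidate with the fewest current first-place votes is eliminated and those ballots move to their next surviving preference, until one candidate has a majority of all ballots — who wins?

Round 1: A 14, B 12, C 10. C eliminated.
Round 2: A 14, B 22. B has a majority (≥19).

B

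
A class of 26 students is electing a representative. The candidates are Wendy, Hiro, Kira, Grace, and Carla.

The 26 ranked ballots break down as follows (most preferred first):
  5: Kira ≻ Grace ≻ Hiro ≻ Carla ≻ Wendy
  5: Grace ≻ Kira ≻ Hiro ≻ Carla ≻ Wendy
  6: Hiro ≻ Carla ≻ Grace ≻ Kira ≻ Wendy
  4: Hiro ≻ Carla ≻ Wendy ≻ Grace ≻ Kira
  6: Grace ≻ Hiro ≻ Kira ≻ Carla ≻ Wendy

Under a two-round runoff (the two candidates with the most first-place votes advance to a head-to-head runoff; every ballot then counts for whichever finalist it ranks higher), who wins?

Round 1 first-place votes: Wendy 0, Hiro 10, Kira 5, Grace 11, Carla 0. Grace and Hiro advance.
Runoff: Grace is ranked above Hiro on 16 ballots, Hiro above Grace on 10.

Grace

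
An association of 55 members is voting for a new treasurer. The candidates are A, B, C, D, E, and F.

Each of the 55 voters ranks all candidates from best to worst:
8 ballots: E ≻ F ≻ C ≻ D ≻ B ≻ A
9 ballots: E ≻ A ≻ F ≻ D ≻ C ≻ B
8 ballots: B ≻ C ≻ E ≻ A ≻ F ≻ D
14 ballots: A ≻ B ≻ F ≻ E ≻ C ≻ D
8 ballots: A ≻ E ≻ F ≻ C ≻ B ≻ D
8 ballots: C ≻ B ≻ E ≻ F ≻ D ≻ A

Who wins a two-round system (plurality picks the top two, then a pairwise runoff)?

E

Round 1 first-place votes: A 22, B 8, C 8, D 0, E 17, F 0. A and E advance.
Runoff: A is ranked above E on 22 ballots, E above A on 33.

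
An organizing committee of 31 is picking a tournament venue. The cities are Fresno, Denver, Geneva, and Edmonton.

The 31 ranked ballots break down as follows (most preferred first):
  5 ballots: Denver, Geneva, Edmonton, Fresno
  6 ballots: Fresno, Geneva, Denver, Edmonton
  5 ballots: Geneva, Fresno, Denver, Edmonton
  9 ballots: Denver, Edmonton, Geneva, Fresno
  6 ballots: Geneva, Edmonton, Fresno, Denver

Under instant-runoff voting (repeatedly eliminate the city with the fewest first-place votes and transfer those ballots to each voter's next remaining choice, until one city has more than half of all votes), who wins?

Geneva

Round 1: Fresno 6, Denver 14, Geneva 11, Edmonton 0. Edmonton eliminated.
Round 2: Fresno 6, Denver 14, Geneva 11. Fresno eliminated.
Round 3: Denver 14, Geneva 17. Geneva has a majority (≥16).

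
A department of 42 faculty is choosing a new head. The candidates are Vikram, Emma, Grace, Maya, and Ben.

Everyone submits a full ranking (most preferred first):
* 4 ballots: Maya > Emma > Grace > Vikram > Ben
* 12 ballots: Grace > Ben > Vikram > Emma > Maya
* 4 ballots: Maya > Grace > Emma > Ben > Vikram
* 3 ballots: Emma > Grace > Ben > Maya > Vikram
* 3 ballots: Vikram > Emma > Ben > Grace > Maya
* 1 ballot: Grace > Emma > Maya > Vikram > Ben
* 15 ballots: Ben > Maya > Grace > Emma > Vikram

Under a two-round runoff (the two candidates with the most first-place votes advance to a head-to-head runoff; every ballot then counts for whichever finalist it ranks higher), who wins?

Grace

Round 1 first-place votes: Vikram 3, Emma 3, Grace 13, Maya 8, Ben 15. Ben and Grace advance.
Runoff: Ben is ranked above Grace on 18 ballots, Grace above Ben on 24.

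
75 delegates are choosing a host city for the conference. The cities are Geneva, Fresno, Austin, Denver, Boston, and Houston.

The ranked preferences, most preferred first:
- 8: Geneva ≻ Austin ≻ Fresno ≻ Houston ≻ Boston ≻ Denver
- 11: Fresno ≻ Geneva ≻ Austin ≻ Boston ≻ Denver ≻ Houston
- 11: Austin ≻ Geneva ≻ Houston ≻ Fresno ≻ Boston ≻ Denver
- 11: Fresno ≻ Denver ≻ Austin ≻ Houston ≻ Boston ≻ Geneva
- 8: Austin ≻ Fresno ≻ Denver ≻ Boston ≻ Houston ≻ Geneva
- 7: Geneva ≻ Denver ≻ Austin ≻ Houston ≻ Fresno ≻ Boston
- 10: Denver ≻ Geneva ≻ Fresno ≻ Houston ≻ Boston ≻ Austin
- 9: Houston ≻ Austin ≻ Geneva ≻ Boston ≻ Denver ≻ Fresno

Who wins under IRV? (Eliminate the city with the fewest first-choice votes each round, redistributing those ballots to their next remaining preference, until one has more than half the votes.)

Austin

Round 1: Geneva 15, Fresno 22, Austin 19, Denver 10, Boston 0, Houston 9. Boston eliminated.
Round 2: Geneva 15, Fresno 22, Austin 19, Denver 10, Houston 9. Houston eliminated.
Round 3: Geneva 15, Fresno 22, Austin 28, Denver 10. Denver eliminated.
Round 4: Geneva 25, Fresno 22, Austin 28. Fresno eliminated.
Round 5: Geneva 36, Austin 39. Austin has a majority (≥38).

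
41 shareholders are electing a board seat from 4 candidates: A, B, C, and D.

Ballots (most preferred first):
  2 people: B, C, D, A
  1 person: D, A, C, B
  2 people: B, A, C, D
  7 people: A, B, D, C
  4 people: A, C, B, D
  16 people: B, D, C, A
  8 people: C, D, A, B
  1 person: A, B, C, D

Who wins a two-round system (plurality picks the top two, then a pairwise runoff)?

Round 1 first-place votes: A 12, B 20, C 8, D 1. B and A advance.
Runoff: B is ranked above A on 20 ballots, A above B on 21.

A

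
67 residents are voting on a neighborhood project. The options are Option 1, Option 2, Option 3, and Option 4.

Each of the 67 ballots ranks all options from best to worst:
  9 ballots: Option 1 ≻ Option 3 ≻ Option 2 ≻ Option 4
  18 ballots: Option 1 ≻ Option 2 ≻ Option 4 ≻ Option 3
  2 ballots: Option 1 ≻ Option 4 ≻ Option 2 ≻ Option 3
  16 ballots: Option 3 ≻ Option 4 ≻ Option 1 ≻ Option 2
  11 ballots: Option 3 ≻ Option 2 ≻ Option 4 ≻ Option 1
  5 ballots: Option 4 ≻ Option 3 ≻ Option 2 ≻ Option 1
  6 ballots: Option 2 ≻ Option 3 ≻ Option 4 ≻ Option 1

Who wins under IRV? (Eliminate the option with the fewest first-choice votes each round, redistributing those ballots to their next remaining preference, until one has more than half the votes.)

Round 1: Option 1 29, Option 2 6, Option 3 27, Option 4 5. Option 4 eliminated.
Round 2: Option 1 29, Option 2 6, Option 3 32. Option 2 eliminated.
Round 3: Option 1 29, Option 3 38. Option 3 has a majority (≥34).

Option 3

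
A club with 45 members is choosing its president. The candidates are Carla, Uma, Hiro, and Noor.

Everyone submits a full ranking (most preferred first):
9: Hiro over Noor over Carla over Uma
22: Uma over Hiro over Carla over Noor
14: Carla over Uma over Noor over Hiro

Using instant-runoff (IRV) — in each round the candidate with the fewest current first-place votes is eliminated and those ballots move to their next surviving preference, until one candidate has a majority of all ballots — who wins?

Round 1: Carla 14, Uma 22, Hiro 9, Noor 0. Noor eliminated.
Round 2: Carla 14, Uma 22, Hiro 9. Hiro eliminated.
Round 3: Carla 23, Uma 22. Carla has a majority (≥23).

Carla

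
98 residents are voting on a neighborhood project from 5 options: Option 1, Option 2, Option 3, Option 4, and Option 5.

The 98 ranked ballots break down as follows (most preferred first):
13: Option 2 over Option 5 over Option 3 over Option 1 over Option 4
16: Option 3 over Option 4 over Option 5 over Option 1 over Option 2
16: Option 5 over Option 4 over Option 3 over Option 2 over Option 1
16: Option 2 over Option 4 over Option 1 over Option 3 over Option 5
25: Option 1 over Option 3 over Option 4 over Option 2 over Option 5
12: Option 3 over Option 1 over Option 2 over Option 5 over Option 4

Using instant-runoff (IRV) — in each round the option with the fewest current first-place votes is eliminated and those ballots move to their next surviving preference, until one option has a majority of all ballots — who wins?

Round 1: Option 1 25, Option 2 29, Option 3 28, Option 4 0, Option 5 16. Option 4 eliminated.
Round 2: Option 1 25, Option 2 29, Option 3 28, Option 5 16. Option 5 eliminated.
Round 3: Option 1 25, Option 2 29, Option 3 44. Option 1 eliminated.
Round 4: Option 2 29, Option 3 69. Option 3 has a majority (≥50).

Option 3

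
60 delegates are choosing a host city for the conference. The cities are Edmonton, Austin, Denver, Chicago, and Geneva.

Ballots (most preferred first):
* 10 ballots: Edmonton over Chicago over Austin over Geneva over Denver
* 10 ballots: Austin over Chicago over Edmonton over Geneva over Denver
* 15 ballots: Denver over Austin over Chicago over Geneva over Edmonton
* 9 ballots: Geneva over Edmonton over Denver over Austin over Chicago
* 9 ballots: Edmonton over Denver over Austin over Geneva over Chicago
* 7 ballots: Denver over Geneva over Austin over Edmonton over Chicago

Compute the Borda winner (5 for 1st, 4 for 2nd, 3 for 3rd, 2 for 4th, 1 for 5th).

Austin

Edmonton: 10×5 + 10×3 + 15×1 + 9×4 + 9×5 + 7×2 = 190
Austin: 10×3 + 10×5 + 15×4 + 9×2 + 9×3 + 7×3 = 206
Denver: 10×1 + 10×1 + 15×5 + 9×3 + 9×4 + 7×5 = 193
Chicago: 10×4 + 10×4 + 15×3 + 9×1 + 9×1 + 7×1 = 150
Geneva: 10×2 + 10×2 + 15×2 + 9×5 + 9×2 + 7×4 = 161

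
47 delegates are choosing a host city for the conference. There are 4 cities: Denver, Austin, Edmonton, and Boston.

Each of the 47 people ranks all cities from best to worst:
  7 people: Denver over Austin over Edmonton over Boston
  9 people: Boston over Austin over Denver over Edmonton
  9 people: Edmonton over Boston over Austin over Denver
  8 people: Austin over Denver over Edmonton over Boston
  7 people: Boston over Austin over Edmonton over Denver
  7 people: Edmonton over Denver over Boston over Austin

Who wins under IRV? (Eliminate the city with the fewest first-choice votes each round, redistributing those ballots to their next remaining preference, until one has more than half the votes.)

Round 1: Denver 7, Austin 8, Edmonton 16, Boston 16. Denver eliminated.
Round 2: Austin 15, Edmonton 16, Boston 16. Austin eliminated.
Round 3: Edmonton 31, Boston 16. Edmonton has a majority (≥24).

Edmonton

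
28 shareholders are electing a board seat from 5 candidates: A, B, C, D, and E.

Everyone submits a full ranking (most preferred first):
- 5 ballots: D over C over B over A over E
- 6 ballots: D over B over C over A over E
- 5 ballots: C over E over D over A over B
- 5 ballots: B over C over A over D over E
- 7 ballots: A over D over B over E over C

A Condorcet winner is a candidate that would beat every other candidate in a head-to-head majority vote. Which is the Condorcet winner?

D

D vs A: 16–12
D vs B: 23–5
D vs C: 18–10
D vs E: 23–5
D beats every other candidate.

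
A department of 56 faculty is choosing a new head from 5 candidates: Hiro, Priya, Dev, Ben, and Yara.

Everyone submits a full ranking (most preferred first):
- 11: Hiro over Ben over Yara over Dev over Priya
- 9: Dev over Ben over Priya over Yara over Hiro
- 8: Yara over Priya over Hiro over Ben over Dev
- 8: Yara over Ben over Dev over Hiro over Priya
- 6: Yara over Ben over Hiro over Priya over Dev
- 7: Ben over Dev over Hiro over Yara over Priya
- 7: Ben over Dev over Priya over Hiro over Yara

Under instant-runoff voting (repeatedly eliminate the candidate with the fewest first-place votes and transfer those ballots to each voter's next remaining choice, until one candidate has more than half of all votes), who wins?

Ben

Round 1: Hiro 11, Priya 0, Dev 9, Ben 14, Yara 22. Priya eliminated.
Round 2: Hiro 11, Dev 9, Ben 14, Yara 22. Dev eliminated.
Round 3: Hiro 11, Ben 23, Yara 22. Hiro eliminated.
Round 4: Ben 34, Yara 22. Ben has a majority (≥29).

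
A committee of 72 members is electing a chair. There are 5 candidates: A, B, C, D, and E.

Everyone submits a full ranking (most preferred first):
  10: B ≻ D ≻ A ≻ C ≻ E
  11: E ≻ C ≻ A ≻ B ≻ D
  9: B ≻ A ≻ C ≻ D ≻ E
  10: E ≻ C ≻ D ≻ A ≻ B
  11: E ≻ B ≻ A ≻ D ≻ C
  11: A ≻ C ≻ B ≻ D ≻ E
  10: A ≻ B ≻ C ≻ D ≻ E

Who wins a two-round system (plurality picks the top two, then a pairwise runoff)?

Round 1 first-place votes: A 21, B 19, C 0, D 0, E 32. E and A advance.
Runoff: E is ranked above A on 32 ballots, A above E on 40.

A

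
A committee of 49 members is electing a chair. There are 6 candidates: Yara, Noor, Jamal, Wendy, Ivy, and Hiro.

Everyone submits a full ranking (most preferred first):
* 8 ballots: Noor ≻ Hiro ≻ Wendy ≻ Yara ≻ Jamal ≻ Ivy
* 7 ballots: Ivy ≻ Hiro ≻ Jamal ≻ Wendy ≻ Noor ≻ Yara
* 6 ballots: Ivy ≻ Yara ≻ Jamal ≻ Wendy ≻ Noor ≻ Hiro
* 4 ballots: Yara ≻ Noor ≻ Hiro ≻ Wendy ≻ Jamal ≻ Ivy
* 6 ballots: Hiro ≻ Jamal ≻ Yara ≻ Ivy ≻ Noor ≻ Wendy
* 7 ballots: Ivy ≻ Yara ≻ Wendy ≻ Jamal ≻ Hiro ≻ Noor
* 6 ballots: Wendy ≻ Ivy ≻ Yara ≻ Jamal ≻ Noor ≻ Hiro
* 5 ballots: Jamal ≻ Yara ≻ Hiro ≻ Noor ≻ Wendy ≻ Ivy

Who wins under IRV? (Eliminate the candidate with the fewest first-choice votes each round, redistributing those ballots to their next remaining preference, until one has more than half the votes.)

Ivy

Round 1: Yara 4, Noor 8, Jamal 5, Wendy 6, Ivy 20, Hiro 6. Yara eliminated.
Round 2: Noor 12, Jamal 5, Wendy 6, Ivy 20, Hiro 6. Jamal eliminated.
Round 3: Noor 12, Wendy 6, Ivy 20, Hiro 11. Wendy eliminated.
Round 4: Noor 12, Ivy 26, Hiro 11. Ivy has a majority (≥25).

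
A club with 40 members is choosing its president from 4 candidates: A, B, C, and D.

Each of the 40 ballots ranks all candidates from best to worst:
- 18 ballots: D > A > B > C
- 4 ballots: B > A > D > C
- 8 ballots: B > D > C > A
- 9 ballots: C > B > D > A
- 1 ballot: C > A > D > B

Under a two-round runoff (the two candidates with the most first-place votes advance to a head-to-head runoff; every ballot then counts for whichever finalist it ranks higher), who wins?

B

Round 1 first-place votes: A 0, B 12, C 10, D 18. D and B advance.
Runoff: D is ranked above B on 19 ballots, B above D on 21.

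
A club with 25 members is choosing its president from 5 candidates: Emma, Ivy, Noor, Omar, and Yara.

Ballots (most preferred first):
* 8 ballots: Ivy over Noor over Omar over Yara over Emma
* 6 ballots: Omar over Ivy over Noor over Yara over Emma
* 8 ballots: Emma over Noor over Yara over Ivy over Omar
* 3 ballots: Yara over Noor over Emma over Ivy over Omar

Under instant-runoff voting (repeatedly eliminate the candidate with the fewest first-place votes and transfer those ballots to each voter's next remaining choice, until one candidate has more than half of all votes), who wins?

Ivy

Round 1: Emma 8, Ivy 8, Noor 0, Omar 6, Yara 3. Noor eliminated.
Round 2: Emma 8, Ivy 8, Omar 6, Yara 3. Yara eliminated.
Round 3: Emma 11, Ivy 8, Omar 6. Omar eliminated.
Round 4: Emma 11, Ivy 14. Ivy has a majority (≥13).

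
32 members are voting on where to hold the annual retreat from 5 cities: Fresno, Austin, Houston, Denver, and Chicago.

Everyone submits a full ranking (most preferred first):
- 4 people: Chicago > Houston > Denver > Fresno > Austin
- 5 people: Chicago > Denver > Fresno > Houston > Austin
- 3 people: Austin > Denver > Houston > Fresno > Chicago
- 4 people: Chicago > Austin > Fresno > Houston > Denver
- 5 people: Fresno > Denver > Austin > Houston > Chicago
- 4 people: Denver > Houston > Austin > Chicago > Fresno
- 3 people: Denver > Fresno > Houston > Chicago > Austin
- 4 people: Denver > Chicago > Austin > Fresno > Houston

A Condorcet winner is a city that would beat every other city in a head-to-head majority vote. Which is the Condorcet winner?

Denver

Denver vs Fresno: 23–9
Denver vs Austin: 25–7
Denver vs Houston: 24–8
Denver vs Chicago: 19–13
Denver beats every other city.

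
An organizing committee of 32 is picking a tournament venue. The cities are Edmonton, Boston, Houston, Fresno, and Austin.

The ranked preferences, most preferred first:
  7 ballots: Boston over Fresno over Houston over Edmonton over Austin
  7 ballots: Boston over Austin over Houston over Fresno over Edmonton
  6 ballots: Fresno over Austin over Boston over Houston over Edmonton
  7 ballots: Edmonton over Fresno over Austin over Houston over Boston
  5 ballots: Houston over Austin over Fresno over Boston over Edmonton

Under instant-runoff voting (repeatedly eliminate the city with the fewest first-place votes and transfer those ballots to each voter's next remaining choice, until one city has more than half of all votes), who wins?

Fresno

Round 1: Edmonton 7, Boston 14, Houston 5, Fresno 6, Austin 0. Austin eliminated.
Round 2: Edmonton 7, Boston 14, Houston 5, Fresno 6. Houston eliminated.
Round 3: Edmonton 7, Boston 14, Fresno 11. Edmonton eliminated.
Round 4: Boston 14, Fresno 18. Fresno has a majority (≥17).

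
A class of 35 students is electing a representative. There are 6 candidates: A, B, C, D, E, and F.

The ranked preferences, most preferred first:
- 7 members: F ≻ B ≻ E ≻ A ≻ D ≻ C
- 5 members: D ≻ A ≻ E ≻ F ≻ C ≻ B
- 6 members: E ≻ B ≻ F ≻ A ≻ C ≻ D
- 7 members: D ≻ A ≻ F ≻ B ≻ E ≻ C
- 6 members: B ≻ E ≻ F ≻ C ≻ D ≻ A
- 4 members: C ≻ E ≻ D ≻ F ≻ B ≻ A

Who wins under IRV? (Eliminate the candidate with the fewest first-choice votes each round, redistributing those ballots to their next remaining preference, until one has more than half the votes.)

Round 1: A 0, B 6, C 4, D 12, E 6, F 7. A eliminated.
Round 2: B 6, C 4, D 12, E 6, F 7. C eliminated.
Round 3: B 6, D 12, E 10, F 7. B eliminated.
Round 4: D 12, E 16, F 7. F eliminated.
Round 5: D 12, E 23. E has a majority (≥18).

E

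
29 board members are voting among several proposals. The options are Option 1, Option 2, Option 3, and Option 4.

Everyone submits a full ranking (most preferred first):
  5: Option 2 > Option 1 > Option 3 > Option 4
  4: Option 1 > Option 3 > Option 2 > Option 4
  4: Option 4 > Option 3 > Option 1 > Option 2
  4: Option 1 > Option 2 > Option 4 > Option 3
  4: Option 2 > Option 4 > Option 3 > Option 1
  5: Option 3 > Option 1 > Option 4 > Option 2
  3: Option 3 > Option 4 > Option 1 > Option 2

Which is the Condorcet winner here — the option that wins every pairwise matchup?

Option 3 vs Option 1: 16–13
Option 3 vs Option 2: 16–13
Option 3 vs Option 4: 17–12
Option 3 beats every other option.

Option 3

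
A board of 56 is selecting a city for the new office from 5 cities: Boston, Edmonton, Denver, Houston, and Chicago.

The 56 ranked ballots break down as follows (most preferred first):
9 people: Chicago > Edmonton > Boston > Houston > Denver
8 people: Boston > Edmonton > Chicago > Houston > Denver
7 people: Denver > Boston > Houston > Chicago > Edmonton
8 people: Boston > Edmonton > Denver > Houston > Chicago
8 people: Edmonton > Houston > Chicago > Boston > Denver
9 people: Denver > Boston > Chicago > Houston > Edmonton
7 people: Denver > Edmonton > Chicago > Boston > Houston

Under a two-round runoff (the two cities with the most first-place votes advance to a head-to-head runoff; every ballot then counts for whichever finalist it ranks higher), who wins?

Round 1 first-place votes: Boston 16, Edmonton 8, Denver 23, Houston 0, Chicago 9. Denver and Boston advance.
Runoff: Denver is ranked above Boston on 23 ballots, Boston above Denver on 33.

Boston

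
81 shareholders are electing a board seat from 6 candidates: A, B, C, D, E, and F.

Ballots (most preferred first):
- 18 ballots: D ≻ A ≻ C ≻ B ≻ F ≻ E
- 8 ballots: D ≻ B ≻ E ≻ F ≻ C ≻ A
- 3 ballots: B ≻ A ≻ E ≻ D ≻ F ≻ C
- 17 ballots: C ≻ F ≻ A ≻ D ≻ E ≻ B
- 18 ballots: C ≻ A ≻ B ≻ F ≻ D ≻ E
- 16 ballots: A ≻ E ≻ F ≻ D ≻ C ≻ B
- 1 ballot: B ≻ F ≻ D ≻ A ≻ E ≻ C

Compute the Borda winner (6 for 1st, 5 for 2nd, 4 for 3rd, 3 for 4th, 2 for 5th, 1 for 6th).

A

A: 18×5 + 8×1 + 3×5 + 17×4 + 18×5 + 16×6 + 1×3 = 370
B: 18×3 + 8×5 + 3×6 + 17×1 + 18×4 + 16×1 + 1×6 = 223
C: 18×4 + 8×2 + 3×1 + 17×6 + 18×6 + 16×2 + 1×1 = 334
D: 18×6 + 8×6 + 3×3 + 17×3 + 18×2 + 16×3 + 1×4 = 304
E: 18×1 + 8×4 + 3×4 + 17×2 + 18×1 + 16×5 + 1×2 = 196
F: 18×2 + 8×3 + 3×2 + 17×5 + 18×3 + 16×4 + 1×5 = 274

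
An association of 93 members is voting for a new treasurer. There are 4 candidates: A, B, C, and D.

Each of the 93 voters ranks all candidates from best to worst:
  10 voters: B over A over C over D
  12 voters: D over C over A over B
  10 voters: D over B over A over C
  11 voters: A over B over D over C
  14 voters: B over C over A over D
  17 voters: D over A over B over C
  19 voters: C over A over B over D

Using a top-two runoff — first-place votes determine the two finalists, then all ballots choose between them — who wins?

Round 1 first-place votes: A 11, B 24, C 19, D 39. D and B advance.
Runoff: D is ranked above B on 39 ballots, B above D on 54.

B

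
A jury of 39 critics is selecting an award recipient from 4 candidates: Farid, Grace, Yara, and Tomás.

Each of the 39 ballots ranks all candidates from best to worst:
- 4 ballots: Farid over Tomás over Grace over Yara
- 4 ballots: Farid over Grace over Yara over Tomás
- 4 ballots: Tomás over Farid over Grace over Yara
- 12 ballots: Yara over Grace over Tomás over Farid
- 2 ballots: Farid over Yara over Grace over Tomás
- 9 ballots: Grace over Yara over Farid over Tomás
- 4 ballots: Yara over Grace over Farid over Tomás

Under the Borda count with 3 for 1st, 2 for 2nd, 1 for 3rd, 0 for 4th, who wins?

Grace

Farid: 4×3 + 4×3 + 4×2 + 12×0 + 2×3 + 9×1 + 4×1 = 51
Grace: 4×1 + 4×2 + 4×1 + 12×2 + 2×1 + 9×3 + 4×2 = 77
Yara: 4×0 + 4×1 + 4×0 + 12×3 + 2×2 + 9×2 + 4×3 = 74
Tomás: 4×2 + 4×0 + 4×3 + 12×1 + 2×0 + 9×0 + 4×0 = 32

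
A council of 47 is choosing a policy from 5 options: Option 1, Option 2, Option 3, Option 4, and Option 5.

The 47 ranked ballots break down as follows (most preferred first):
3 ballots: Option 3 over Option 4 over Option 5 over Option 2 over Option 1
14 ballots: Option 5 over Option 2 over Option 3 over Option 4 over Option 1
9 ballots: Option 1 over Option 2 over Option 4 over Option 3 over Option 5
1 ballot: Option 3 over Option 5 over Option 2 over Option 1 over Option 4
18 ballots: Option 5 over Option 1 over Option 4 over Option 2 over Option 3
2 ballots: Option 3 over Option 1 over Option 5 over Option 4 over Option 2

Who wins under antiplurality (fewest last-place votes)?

Last-place votes: Option 1 17, Option 2 2, Option 3 18, Option 4 1, Option 5 9.

Option 4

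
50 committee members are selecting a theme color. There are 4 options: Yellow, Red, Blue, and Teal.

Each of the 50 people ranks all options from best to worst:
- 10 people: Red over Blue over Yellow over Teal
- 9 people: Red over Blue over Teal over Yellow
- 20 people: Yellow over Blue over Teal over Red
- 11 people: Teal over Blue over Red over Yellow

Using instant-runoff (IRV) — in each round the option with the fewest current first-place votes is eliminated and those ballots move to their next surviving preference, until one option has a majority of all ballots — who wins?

Red

Round 1: Yellow 20, Red 19, Blue 0, Teal 11. Blue eliminated.
Round 2: Yellow 20, Red 19, Teal 11. Teal eliminated.
Round 3: Yellow 20, Red 30. Red has a majority (≥26).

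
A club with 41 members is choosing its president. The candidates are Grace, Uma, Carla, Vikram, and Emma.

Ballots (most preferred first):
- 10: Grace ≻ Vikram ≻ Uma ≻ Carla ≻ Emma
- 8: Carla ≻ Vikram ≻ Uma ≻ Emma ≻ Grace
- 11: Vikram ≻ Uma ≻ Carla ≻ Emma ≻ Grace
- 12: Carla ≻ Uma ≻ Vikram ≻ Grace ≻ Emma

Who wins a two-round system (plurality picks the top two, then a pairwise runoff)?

Round 1 first-place votes: Grace 10, Uma 0, Carla 20, Vikram 11, Emma 0. Carla and Vikram advance.
Runoff: Carla is ranked above Vikram on 20 ballots, Vikram above Carla on 21.

Vikram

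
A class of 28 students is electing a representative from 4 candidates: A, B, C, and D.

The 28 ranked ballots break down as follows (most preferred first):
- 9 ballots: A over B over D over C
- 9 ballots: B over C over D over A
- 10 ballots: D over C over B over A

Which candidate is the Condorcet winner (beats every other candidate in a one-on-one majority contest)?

B

B vs A: 19–9
B vs C: 18–10
B vs D: 18–10
B beats every other candidate.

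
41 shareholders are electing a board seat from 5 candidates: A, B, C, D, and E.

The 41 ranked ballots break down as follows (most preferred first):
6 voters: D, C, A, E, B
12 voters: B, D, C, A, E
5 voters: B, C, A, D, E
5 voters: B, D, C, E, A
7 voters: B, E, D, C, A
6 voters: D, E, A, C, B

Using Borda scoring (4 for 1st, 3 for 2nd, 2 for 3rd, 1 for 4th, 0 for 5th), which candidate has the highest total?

D

A: 6×2 + 12×1 + 5×2 + 5×0 + 7×0 + 6×2 = 46
B: 6×0 + 12×4 + 5×4 + 5×4 + 7×4 + 6×0 = 116
C: 6×3 + 12×2 + 5×3 + 5×2 + 7×1 + 6×1 = 80
D: 6×4 + 12×3 + 5×1 + 5×3 + 7×2 + 6×4 = 118
E: 6×1 + 12×0 + 5×0 + 5×1 + 7×3 + 6×3 = 50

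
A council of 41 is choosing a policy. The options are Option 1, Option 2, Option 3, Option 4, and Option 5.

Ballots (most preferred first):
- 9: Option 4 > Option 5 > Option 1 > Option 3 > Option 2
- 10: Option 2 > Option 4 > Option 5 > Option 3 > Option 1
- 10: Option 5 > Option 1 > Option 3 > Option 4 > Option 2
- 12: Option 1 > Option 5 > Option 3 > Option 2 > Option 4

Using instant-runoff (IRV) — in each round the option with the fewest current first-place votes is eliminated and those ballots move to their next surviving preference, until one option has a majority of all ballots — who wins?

Option 5

Round 1: Option 1 12, Option 2 10, Option 3 0, Option 4 9, Option 5 10. Option 3 eliminated.
Round 2: Option 1 12, Option 2 10, Option 4 9, Option 5 10. Option 4 eliminated.
Round 3: Option 1 12, Option 2 10, Option 5 19. Option 2 eliminated.
Round 4: Option 1 12, Option 5 29. Option 5 has a majority (≥21).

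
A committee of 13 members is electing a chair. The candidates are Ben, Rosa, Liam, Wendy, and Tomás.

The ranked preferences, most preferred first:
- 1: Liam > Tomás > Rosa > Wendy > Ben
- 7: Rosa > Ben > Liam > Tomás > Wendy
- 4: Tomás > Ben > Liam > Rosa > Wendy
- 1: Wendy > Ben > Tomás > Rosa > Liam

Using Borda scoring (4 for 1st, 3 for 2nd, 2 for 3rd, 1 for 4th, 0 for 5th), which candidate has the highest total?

Ben

Ben: 1×0 + 7×3 + 4×3 + 1×3 = 36
Rosa: 1×2 + 7×4 + 4×1 + 1×1 = 35
Liam: 1×4 + 7×2 + 4×2 + 1×0 = 26
Wendy: 1×1 + 7×0 + 4×0 + 1×4 = 5
Tomás: 1×3 + 7×1 + 4×4 + 1×2 = 28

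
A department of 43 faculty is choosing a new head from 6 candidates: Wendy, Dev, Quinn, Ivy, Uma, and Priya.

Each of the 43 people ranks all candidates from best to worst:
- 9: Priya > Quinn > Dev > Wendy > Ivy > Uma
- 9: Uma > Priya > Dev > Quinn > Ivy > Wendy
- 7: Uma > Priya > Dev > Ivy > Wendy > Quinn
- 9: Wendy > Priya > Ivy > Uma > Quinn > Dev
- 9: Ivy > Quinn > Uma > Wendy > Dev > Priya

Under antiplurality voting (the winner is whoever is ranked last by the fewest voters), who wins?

Ivy

Last-place votes: Wendy 9, Dev 9, Quinn 7, Ivy 0, Uma 9, Priya 9.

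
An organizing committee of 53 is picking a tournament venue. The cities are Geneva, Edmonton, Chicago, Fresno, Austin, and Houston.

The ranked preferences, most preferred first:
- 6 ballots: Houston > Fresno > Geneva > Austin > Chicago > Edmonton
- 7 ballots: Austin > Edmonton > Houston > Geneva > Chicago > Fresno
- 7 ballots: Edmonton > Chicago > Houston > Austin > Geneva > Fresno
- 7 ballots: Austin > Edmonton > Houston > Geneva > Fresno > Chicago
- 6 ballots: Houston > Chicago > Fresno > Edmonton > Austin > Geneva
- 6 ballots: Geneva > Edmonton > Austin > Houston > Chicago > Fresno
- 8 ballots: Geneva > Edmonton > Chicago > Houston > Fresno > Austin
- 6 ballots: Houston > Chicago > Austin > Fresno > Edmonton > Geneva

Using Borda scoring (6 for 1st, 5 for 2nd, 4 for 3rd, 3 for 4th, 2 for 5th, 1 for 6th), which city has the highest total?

Houston

Geneva: 6×4 + 7×3 + 7×2 + 7×3 + 6×1 + 6×6 + 8×6 + 6×1 = 176
Edmonton: 6×1 + 7×5 + 7×6 + 7×5 + 6×3 + 6×5 + 8×5 + 6×2 = 218
Chicago: 6×2 + 7×2 + 7×5 + 7×1 + 6×5 + 6×2 + 8×4 + 6×5 = 172
Fresno: 6×5 + 7×1 + 7×1 + 7×2 + 6×4 + 6×1 + 8×2 + 6×3 = 122
Austin: 6×3 + 7×6 + 7×3 + 7×6 + 6×2 + 6×4 + 8×1 + 6×4 = 191
Houston: 6×6 + 7×4 + 7×4 + 7×4 + 6×6 + 6×3 + 8×3 + 6×6 = 234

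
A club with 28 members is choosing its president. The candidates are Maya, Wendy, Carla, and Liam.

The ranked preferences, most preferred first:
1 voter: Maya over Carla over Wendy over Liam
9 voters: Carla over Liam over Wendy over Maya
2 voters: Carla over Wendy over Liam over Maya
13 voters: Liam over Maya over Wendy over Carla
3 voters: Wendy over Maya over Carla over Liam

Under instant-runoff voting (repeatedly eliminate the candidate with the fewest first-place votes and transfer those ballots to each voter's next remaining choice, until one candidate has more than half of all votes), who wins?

Round 1: Maya 1, Wendy 3, Carla 11, Liam 13. Maya eliminated.
Round 2: Wendy 3, Carla 12, Liam 13. Wendy eliminated.
Round 3: Carla 15, Liam 13. Carla has a majority (≥15).

Carla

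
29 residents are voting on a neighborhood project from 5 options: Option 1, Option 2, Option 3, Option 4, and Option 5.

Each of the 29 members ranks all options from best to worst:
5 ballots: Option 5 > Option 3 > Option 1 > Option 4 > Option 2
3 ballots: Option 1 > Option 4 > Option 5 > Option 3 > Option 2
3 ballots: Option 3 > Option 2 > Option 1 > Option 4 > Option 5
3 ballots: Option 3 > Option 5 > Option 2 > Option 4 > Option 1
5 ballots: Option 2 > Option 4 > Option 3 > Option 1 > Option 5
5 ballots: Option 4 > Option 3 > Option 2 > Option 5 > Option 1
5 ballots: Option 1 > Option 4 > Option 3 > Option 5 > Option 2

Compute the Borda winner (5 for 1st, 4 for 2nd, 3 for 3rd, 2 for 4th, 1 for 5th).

Option 3

Option 1: 5×3 + 3×5 + 3×3 + 3×1 + 5×2 + 5×1 + 5×5 = 82
Option 2: 5×1 + 3×1 + 3×4 + 3×3 + 5×5 + 5×3 + 5×1 = 74
Option 3: 5×4 + 3×2 + 3×5 + 3×5 + 5×3 + 5×4 + 5×3 = 106
Option 4: 5×2 + 3×4 + 3×2 + 3×2 + 5×4 + 5×5 + 5×4 = 99
Option 5: 5×5 + 3×3 + 3×1 + 3×4 + 5×1 + 5×2 + 5×2 = 74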